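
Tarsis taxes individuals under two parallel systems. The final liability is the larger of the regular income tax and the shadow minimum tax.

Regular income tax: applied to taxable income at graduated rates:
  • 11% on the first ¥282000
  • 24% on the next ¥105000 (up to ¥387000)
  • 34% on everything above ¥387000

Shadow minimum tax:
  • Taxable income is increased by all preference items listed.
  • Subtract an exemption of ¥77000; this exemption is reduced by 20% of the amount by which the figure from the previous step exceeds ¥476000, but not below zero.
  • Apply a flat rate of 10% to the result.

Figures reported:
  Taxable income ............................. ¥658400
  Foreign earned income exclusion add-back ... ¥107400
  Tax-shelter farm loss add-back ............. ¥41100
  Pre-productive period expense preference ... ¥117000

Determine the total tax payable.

¥148496

Regular income tax:
  ¥282000 × 11% = ¥31020
  ¥105000 × 24% = ¥25200
  ¥271400 × 34% = ¥92276
  → ¥148496

Shadow minimum tax:
  Adjusted income: ¥658400 + ¥107400 + ¥41100 + ¥117000 = ¥923900
  Exemption: 20% × (¥923900 − ¥476000) = ¥89580 ≥ ¥77000, so the exemption is fully phased out
  Base: ¥923900 − ¥0 = ¥923900
  ¥923900 × 10% = ¥92390

¥148496 > ¥92390, so the regular income tax governs.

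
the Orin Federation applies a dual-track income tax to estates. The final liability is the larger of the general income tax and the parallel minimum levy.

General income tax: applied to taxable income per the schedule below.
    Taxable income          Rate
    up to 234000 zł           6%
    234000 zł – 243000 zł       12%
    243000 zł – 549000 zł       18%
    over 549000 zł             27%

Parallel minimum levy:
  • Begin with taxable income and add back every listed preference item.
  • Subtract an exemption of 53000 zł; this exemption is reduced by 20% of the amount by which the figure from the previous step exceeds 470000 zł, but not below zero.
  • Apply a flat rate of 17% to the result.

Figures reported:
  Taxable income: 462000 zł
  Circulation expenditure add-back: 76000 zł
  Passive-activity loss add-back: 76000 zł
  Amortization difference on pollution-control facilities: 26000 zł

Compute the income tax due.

Parallel minimum levy:
  Adjusted income: 462000 zł + 76000 zł + 76000 zł + 26000 zł = 640000 zł
  Exemption: 53000 zł − 20% × (640000 zł − 470000 zł) = 53000 zł − 34000 zł = 19000 zł
  Base: 640000 zł − 19000 zł = 621000 zł
  621000 zł × 17% = 105570 zł

General income tax:
  234000 zł × 6% = 14040 zł
  9000 zł × 12% = 1080 zł
  219000 zł × 18% = 39420 zł
  → 54540 zł

105570 zł > 54540 zł, so the parallel minimum levy is the binding amount.

105570 zł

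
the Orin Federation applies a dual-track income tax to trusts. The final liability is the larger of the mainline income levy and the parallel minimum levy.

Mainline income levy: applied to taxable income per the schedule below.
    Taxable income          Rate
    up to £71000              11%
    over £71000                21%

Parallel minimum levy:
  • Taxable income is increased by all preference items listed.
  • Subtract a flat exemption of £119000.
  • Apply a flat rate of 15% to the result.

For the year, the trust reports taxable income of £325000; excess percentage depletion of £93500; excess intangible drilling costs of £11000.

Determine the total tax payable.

Mainline income levy:
  £71000 × 11% = £7810
  £254000 × 21% = £53340
  → £61150

Parallel minimum levy:
  Adjusted income: £325000 + £93500 + £11000 = £429500
  Less exemption £119000 → base £310500
  £310500 × 15% = £46575

£61150 > £46575, so the mainline income levy governs.

£61150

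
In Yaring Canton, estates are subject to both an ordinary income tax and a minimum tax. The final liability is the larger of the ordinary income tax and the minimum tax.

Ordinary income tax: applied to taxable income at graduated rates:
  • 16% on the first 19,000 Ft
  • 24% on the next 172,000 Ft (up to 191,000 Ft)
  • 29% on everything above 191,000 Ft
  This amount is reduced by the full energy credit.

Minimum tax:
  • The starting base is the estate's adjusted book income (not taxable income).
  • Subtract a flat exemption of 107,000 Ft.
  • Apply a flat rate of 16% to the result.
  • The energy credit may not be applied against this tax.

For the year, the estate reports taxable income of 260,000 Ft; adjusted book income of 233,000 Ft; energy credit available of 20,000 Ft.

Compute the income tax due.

Minimum tax:
  Base (adjusted book income): 233,000 Ft
  Less exemption 107,000 Ft → base 126,000 Ft
  126,000 Ft × 16% = 20,160 Ft

Ordinary income tax:
  19,000 Ft × 16% = 3,040 Ft
  172,000 Ft × 24% = 41,280 Ft
  69,000 Ft × 29% = 20,010 Ft
  → 64,330 Ft
  Less energy credit 20,000 Ft → 44,330 Ft

44,330 Ft > 20,160 Ft, so the ordinary income tax governs.

44,330 Ft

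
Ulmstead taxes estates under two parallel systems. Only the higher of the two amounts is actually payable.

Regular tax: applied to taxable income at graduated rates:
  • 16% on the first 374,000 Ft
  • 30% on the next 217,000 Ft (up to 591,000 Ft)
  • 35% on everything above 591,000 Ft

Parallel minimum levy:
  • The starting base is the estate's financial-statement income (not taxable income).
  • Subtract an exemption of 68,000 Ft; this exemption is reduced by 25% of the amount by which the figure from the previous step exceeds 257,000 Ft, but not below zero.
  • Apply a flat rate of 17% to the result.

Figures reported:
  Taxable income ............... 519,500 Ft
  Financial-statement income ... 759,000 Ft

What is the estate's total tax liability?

Regular tax:
  374,000 Ft × 16% = 59,840 Ft
  145,500 Ft × 30% = 43,650 Ft
  → 103,490 Ft

Parallel minimum levy:
  Base (financial-statement income): 759,000 Ft
  Exemption: 25% × (759,000 Ft − 257,000 Ft) = 125,500 Ft ≥ 68,000 Ft, so the exemption is fully phased out
  Base: 759,000 Ft − 0 Ft = 759,000 Ft
  759,000 Ft × 17% = 129,030 Ft

129,030 Ft > 103,490 Ft, so the parallel minimum levy is the binding amount.

129,030 Ft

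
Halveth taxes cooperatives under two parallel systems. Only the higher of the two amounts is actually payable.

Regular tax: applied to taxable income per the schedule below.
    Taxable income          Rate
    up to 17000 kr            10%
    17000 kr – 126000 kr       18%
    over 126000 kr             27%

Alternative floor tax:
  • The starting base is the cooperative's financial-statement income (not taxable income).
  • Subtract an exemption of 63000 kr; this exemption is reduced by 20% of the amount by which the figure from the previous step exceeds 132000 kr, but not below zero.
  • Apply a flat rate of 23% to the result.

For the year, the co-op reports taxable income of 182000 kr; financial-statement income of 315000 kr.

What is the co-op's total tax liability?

66378 kr

Regular tax:
  17000 kr × 10% = 1700 kr
  109000 kr × 18% = 19620 kr
  56000 kr × 27% = 15120 kr
  → 36440 kr

Alternative floor tax:
  Base (financial-statement income): 315000 kr
  Exemption: 63000 kr − 20% × (315000 kr − 132000 kr) = 63000 kr − 36600 kr = 26400 kr
  Base: 315000 kr − 26400 kr = 288600 kr
  288600 kr × 23% = 66378 kr

66378 kr > 36440 kr, so the alternative floor tax is the binding amount.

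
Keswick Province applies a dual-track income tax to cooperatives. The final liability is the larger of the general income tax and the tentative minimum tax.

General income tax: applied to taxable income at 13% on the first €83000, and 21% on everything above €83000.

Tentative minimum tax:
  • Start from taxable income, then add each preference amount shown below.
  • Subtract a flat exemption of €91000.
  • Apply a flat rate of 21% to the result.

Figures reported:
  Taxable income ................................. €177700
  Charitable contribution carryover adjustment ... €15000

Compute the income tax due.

General income tax:
  €83000 × 13% = €10790
  €94700 × 21% = €19887
  → €30677

Tentative minimum tax:
  Adjusted income: €177700 + €15000 = €192700
  Less exemption €91000 → base €101700
  €101700 × 21% = €21357

€30677 > €21357, so the general income tax governs.

€30677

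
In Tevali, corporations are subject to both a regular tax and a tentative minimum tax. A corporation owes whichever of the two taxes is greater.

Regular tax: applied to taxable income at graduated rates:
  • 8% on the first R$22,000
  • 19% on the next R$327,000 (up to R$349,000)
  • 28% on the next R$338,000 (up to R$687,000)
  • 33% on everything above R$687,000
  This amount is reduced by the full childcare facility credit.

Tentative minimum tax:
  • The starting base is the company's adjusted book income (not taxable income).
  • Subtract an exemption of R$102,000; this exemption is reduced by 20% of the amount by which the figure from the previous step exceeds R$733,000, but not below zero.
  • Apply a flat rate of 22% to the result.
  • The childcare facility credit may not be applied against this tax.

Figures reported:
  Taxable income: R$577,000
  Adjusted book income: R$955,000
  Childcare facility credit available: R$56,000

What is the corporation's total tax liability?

R$197,428

Regular tax:
  R$22,000 × 8% = R$1,760
  R$327,000 × 19% = R$62,130
  R$228,000 × 28% = R$63,840
  → R$127,730
  Less childcare facility credit R$56,000 → R$71,730

Tentative minimum tax:
  Base (adjusted book income): R$955,000
  Exemption: R$102,000 − 20% × (R$955,000 − R$733,000) = R$102,000 − R$44,400 = R$57,600
  Base: R$955,000 − R$57,600 = R$897,400
  R$897,400 × 22% = R$197,428

R$197,428 > R$71,730, so the tentative minimum tax is the binding amount.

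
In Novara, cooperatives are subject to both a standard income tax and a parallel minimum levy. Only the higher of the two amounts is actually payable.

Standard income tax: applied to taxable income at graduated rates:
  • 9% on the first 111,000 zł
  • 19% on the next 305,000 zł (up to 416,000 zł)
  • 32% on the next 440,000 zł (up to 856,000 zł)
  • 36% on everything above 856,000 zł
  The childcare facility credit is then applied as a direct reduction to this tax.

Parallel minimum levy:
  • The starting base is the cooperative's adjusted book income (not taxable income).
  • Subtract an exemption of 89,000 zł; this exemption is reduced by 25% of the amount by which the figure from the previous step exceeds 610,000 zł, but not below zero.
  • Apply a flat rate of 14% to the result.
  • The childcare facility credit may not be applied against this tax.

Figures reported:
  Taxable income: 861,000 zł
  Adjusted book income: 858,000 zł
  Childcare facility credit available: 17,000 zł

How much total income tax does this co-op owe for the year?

193,540 zł

Parallel minimum levy:
  Base (adjusted book income): 858,000 zł
  Exemption: 89,000 zł − 25% × (858,000 zł − 610,000 zł) = 89,000 zł − 62,000 zł = 27,000 zł
  Base: 858,000 zł − 27,000 zł = 831,000 zł
  831,000 zł × 14% = 116,340 zł

Standard income tax:
  111,000 zł × 9% = 9,990 zł
  305,000 zł × 19% = 57,950 zł
  440,000 zł × 32% = 140,800 zł
  5,000 zł × 36% = 1,800 zł
  → 210,540 zł
  Less childcare facility credit 17,000 zł → 193,540 zł

193,540 zł > 116,340 zł, so the standard income tax governs.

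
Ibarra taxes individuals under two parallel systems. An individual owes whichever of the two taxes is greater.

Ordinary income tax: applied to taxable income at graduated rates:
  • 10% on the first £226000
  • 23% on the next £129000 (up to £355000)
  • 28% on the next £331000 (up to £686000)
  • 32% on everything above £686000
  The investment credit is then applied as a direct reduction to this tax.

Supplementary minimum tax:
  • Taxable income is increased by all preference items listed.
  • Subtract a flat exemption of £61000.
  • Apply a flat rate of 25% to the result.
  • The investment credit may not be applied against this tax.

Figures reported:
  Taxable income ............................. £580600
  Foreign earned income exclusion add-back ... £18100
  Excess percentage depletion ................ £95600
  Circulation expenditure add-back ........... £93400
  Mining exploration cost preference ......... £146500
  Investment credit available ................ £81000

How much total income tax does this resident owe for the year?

Ordinary income tax:
  £226000 × 10% = £22600
  £129000 × 23% = £29670
  £225600 × 28% = £63168
  → £115438
  Less investment credit £81000 → £34438

Supplementary minimum tax:
  Adjusted income: £580600 + £18100 + £95600 + £93400 + £146500 = £934200
  Less exemption £61000 → base £873200
  £873200 × 25% = £218300

£218300 > £34438, so the supplementary minimum tax is the binding amount.

£218300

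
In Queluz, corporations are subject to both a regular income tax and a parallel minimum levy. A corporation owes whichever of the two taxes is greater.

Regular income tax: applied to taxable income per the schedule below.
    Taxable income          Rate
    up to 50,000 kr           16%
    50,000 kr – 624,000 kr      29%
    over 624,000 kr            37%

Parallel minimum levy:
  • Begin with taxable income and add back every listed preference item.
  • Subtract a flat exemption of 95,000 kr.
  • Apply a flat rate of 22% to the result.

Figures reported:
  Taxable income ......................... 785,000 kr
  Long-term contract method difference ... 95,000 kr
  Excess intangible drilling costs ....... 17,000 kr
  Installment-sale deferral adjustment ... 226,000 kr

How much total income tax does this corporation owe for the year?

Parallel minimum levy:
  Adjusted income: 785,000 kr + 95,000 kr + 17,000 kr + 226,000 kr = 1,123,000 kr
  Less exemption 95,000 kr → base 1,028,000 kr
  1,028,000 kr × 22% = 226,160 kr

Regular income tax:
  50,000 kr × 16% = 8,000 kr
  574,000 kr × 29% = 166,460 kr
  161,000 kr × 37% = 59,570 kr
  → 234,030 kr

234,030 kr > 226,160 kr, so the regular income tax governs.

234,030 kr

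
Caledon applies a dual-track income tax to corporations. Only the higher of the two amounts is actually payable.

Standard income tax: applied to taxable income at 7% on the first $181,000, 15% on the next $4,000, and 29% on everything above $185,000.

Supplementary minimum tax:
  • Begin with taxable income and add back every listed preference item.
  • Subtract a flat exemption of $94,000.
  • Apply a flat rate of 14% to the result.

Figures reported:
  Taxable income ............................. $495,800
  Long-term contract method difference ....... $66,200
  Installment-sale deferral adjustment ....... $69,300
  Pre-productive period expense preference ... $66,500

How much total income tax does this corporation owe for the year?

$103,402

Standard income tax:
  $181,000 × 7% = $12,670
  $4,000 × 15% = $600
  $310,800 × 29% = $90,132
  → $103,402

Supplementary minimum tax:
  Adjusted income: $495,800 + $66,200 + $69,300 + $66,500 = $697,800
  Less exemption $94,000 → base $603,800
  $603,800 × 14% = $84,532

$103,402 > $84,532, so the standard income tax governs.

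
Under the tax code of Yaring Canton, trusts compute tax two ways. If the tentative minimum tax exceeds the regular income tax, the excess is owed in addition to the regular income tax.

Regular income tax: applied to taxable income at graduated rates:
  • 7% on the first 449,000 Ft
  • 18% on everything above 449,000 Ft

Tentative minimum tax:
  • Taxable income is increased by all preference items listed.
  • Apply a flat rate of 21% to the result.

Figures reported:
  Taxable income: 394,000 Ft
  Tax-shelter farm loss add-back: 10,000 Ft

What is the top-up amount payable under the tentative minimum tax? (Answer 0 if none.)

Tentative minimum tax:
  Adjusted income: 394,000 Ft + 10,000 Ft = 404,000 Ft
  404,000 Ft × 21% = 84,840 Ft

Regular income tax:
  394,000 Ft × 7% = 27,580 Ft

Excess of tentative minimum tax over regular income tax: 84,840 Ft − 27,580 Ft = 57,260 Ft.

57,260 Ft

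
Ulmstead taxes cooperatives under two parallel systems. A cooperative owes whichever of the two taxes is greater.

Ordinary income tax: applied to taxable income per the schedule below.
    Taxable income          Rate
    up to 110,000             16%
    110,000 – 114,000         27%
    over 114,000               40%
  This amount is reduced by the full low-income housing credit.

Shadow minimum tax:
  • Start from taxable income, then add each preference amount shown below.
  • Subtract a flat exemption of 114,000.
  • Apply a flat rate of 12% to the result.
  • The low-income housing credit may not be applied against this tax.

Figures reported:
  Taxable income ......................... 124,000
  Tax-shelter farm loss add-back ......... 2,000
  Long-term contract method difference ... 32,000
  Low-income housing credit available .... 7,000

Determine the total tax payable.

Ordinary income tax:
  110,000 × 16% = 17,600
  4,000 × 27% = 1,080
  10,000 × 40% = 4,000
  → 22,680
  Less low-income housing credit 7,000 → 15,680

Shadow minimum tax:
  Adjusted income: 124,000 + 2,000 + 32,000 = 158,000
  Less exemption 114,000 → base 44,000
  44,000 × 12% = 5,280

15,680 > 5,280, so the ordinary income tax governs.

15,680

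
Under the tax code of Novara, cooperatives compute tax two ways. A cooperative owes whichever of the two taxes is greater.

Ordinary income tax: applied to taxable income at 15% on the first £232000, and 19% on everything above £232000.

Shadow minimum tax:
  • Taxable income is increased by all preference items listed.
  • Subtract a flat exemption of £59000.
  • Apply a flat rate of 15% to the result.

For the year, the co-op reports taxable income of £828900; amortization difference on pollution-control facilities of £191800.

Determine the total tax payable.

Ordinary income tax:
  £232000 × 15% = £34800
  £596900 × 19% = £113411
  → £148211

Shadow minimum tax:
  Adjusted income: £828900 + £191800 = £1020700
  Less exemption £59000 → base £961700
  £961700 × 15% = £144255

£148211 > £144255, so the ordinary income tax governs.

£148211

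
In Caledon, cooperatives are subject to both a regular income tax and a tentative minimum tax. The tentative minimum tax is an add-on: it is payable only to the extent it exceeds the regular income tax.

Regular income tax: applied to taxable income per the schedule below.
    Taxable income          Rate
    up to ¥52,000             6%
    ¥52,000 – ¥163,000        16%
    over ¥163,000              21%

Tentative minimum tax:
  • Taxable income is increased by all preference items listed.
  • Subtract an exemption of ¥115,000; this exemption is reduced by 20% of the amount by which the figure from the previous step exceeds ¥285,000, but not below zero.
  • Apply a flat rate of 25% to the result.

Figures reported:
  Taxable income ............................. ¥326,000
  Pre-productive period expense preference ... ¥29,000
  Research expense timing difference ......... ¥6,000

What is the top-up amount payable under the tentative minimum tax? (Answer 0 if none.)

¥10,190

Regular income tax:
  ¥52,000 × 6% = ¥3,120
  ¥111,000 × 16% = ¥17,760
  ¥163,000 × 21% = ¥34,230
  → ¥55,110

Tentative minimum tax:
  Adjusted income: ¥326,000 + ¥29,000 + ¥6,000 = ¥361,000
  Exemption: ¥115,000 − 20% × (¥361,000 − ¥285,000) = ¥115,000 − ¥15,200 = ¥99,800
  Base: ¥361,000 − ¥99,800 = ¥261,200
  ¥261,200 × 25% = ¥65,300

Excess of tentative minimum tax over regular income tax: ¥65,300 − ¥55,110 = ¥10,190.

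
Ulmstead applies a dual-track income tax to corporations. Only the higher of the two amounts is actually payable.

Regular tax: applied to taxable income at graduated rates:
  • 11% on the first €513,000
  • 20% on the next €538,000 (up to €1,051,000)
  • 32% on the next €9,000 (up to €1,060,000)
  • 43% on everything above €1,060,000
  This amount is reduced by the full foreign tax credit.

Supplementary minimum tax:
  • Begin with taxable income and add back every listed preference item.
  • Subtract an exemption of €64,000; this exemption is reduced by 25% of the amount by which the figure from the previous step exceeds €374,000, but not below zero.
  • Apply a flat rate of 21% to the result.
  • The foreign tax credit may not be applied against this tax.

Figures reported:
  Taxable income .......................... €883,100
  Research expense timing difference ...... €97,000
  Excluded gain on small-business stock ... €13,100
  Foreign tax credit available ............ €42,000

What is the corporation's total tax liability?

€208,572

Regular tax:
  €513,000 × 11% = €56,430
  €370,100 × 20% = €74,020
  → €130,450
  Less foreign tax credit €42,000 → €88,450

Supplementary minimum tax:
  Adjusted income: €883,100 + €97,000 + €13,100 = €993,200
  Exemption: 25% × (€993,200 − €374,000) = €154,800 ≥ €64,000, so the exemption is fully phased out
  Base: €993,200 − €0 = €993,200
  €993,200 × 21% = €208,572

€208,572 > €88,450, so the supplementary minimum tax is the binding amount.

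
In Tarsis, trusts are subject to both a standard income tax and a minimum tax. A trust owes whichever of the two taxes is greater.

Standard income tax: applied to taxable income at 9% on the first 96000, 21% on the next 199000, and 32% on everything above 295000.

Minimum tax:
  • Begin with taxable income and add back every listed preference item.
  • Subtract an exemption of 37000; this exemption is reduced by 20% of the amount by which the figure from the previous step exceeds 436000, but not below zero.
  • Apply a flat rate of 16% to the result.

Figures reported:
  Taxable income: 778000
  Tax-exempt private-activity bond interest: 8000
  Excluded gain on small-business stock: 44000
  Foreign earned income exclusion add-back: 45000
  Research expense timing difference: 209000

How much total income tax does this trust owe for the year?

204990

Minimum tax:
  Adjusted income: 778000 + 8000 + 44000 + 45000 + 209000 = 1084000
  Exemption: 20% × (1084000 − 436000) = 129600 ≥ 37000, so the exemption is fully phased out
  Base: 1084000 − 0 = 1084000
  1084000 × 16% = 173440

Standard income tax:
  96000 × 9% = 8640
  199000 × 21% = 41790
  483000 × 32% = 154560
  → 204990

204990 > 173440, so the standard income tax governs.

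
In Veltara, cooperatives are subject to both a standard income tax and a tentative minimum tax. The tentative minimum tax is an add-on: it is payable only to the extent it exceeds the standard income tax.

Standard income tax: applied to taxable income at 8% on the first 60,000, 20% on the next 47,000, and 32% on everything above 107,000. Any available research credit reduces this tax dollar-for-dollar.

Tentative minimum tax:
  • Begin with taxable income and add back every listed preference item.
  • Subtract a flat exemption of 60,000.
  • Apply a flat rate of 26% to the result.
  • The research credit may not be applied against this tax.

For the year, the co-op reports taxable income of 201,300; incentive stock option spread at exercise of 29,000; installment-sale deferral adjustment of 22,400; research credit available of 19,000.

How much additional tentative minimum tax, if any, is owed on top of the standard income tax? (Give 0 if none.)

24,726

Tentative minimum tax:
  Adjusted income: 201,300 + 29,000 + 22,400 = 252,700
  Less exemption 60,000 → base 192,700
  192,700 × 26% = 50,102

Standard income tax:
  60,000 × 8% = 4,800
  47,000 × 20% = 9,400
  94,300 × 32% = 30,176
  → 44,376
  Less research credit 19,000 → 25,376

Excess of tentative minimum tax over standard income tax: 50,102 − 25,376 = 24,726.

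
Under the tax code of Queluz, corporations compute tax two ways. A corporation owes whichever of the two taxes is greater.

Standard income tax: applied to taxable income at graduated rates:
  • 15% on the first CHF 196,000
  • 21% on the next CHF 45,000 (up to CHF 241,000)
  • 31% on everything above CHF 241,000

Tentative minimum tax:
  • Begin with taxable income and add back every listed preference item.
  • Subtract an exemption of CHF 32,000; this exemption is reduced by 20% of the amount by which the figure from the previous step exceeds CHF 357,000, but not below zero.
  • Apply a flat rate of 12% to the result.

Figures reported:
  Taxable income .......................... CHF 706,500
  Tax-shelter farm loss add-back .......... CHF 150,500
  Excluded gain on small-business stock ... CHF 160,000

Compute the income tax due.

Tentative minimum tax:
  Adjusted income: CHF 706,500 + CHF 150,500 + CHF 160,000 = CHF 1,017,000
  Exemption: 20% × (CHF 1,017,000 − CHF 357,000) = CHF 132,000 ≥ CHF 32,000, so the exemption is fully phased out
  Base: CHF 1,017,000 − CHF 0 = CHF 1,017,000
  CHF 1,017,000 × 12% = CHF 122,040

Standard income tax:
  CHF 196,000 × 15% = CHF 29,400
  CHF 45,000 × 21% = CHF 9,450
  CHF 465,500 × 31% = CHF 144,305
  → CHF 183,155

CHF 183,155 > CHF 122,040, so the standard income tax governs.

CHF 183,155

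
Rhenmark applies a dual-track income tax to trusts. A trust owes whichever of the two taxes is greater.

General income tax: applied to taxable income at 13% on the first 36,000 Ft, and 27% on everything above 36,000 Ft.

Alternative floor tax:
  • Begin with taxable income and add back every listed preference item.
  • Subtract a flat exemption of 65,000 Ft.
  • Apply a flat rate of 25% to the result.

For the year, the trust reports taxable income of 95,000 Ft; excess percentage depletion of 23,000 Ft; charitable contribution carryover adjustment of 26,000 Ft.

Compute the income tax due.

20,610 Ft

Alternative floor tax:
  Adjusted income: 95,000 Ft + 23,000 Ft + 26,000 Ft = 144,000 Ft
  Less exemption 65,000 Ft → base 79,000 Ft
  79,000 Ft × 25% = 19,750 Ft

General income tax:
  36,000 Ft × 13% = 4,680 Ft
  59,000 Ft × 27% = 15,930 Ft
  → 20,610 Ft

20,610 Ft > 19,750 Ft, so the general income tax governs.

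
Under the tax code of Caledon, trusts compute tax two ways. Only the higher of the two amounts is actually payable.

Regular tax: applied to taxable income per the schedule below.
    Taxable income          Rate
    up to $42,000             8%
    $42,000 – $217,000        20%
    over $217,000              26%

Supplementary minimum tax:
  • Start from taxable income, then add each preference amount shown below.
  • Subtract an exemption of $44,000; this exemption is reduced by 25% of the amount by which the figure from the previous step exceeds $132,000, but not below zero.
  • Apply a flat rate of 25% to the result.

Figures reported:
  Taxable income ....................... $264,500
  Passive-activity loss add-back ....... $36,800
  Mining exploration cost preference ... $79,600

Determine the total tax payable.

$95,225

Supplementary minimum tax:
  Adjusted income: $264,500 + $36,800 + $79,600 = $380,900
  Exemption: 25% × ($380,900 − $132,000) = $62,225 ≥ $44,000, so the exemption is fully phased out
  Base: $380,900 − $0 = $380,900
  $380,900 × 25% = $95,225

Regular tax:
  $42,000 × 8% = $3,360
  $175,000 × 20% = $35,000
  $47,500 × 26% = $12,350
  → $50,710

$95,225 > $50,710, so the supplementary minimum tax is the binding amount.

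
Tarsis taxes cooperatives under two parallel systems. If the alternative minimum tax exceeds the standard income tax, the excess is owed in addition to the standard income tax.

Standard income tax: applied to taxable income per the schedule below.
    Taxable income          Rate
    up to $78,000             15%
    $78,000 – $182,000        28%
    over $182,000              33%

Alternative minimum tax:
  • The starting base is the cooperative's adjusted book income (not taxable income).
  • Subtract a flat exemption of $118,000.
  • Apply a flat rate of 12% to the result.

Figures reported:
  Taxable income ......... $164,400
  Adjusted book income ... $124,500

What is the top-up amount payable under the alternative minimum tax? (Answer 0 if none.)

Standard income tax:
  $78,000 × 15% = $11,700
  $86,400 × 28% = $24,192
  → $35,892

Alternative minimum tax:
  Base (adjusted book income): $124,500
  Less exemption $118,000 → base $6,500
  $6,500 × 12% = $780

$780 ≤ $35,892, so no add-on is due.

$0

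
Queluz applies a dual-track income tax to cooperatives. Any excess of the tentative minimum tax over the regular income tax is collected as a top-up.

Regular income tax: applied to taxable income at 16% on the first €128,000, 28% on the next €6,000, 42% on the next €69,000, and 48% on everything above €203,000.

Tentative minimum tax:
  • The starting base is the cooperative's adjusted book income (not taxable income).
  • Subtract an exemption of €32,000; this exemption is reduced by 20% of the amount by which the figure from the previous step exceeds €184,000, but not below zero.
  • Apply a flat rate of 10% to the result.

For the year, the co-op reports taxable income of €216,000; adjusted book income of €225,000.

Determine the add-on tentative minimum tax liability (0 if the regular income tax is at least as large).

Tentative minimum tax:
  Base (adjusted book income): €225,000
  Exemption: €32,000 − 20% × (€225,000 − €184,000) = €32,000 − €8,200 = €23,800
  Base: €225,000 − €23,800 = €201,200
  €201,200 × 10% = €20,120

Regular income tax:
  €128,000 × 16% = €20,480
  €6,000 × 28% = €1,680
  €69,000 × 42% = €28,980
  €13,000 × 48% = €6,240
  → €57,380

€20,120 ≤ €57,380, so no add-on is due.

€0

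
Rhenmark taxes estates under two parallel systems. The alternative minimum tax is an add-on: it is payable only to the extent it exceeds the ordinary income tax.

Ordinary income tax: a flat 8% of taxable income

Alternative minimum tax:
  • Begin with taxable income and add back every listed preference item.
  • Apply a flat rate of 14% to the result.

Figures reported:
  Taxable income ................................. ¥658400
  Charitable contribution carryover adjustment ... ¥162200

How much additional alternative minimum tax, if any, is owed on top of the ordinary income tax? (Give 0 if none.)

Alternative minimum tax:
  Adjusted income: ¥658400 + ¥162200 = ¥820600
  ¥820600 × 14% = ¥114884

Ordinary income tax:
  ¥658400 × 8% = ¥52672

Excess of alternative minimum tax over ordinary income tax: ¥114884 − ¥52672 = ¥62212.

¥62212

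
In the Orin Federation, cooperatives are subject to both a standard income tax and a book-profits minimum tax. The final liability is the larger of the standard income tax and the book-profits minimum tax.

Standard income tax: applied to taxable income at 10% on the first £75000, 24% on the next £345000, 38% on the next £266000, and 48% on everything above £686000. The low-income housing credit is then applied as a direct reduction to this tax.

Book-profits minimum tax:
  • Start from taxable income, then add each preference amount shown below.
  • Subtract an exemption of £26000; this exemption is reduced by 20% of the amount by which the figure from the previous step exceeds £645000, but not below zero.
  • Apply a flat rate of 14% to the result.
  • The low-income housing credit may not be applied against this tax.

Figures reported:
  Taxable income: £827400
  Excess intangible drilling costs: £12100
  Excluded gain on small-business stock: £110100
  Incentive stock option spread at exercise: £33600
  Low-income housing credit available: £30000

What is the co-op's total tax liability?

£229252

Book-profits minimum tax:
  Adjusted income: £827400 + £12100 + £110100 + £33600 = £983200
  Exemption: 20% × (£983200 − £645000) = £67640 ≥ £26000, so the exemption is fully phased out
  Base: £983200 − £0 = £983200
  £983200 × 14% = £137648

Standard income tax:
  £75000 × 10% = £7500
  £345000 × 24% = £82800
  £266000 × 38% = £101080
  £141400 × 48% = £67872
  → £259252
  Less low-income housing credit £30000 → £229252

£229252 > £137648, so the standard income tax governs.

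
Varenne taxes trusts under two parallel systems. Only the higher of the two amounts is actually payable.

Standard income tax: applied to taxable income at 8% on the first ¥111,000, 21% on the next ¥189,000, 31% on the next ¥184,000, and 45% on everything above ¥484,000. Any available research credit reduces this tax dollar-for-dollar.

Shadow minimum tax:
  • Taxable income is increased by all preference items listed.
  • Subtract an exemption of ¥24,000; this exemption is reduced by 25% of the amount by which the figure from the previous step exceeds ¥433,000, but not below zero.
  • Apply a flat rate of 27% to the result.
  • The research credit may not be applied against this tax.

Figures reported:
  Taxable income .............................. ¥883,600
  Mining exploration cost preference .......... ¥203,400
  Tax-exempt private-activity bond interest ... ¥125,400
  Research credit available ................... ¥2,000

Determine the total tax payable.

Standard income tax:
  ¥111,000 × 8% = ¥8,880
  ¥189,000 × 21% = ¥39,690
  ¥184,000 × 31% = ¥57,040
  ¥399,600 × 45% = ¥179,820
  → ¥285,430
  Less research credit ¥2,000 → ¥283,430

Shadow minimum tax:
  Adjusted income: ¥883,600 + ¥203,400 + ¥125,400 = ¥1,212,400
  Exemption: 25% × (¥1,212,400 − ¥433,000) = ¥194,850 ≥ ¥24,000, so the exemption is fully phased out
  Base: ¥1,212,400 − ¥0 = ¥1,212,400
  ¥1,212,400 × 27% = ¥327,348

¥327,348 > ¥283,430, so the shadow minimum tax is the binding amount.

¥327,348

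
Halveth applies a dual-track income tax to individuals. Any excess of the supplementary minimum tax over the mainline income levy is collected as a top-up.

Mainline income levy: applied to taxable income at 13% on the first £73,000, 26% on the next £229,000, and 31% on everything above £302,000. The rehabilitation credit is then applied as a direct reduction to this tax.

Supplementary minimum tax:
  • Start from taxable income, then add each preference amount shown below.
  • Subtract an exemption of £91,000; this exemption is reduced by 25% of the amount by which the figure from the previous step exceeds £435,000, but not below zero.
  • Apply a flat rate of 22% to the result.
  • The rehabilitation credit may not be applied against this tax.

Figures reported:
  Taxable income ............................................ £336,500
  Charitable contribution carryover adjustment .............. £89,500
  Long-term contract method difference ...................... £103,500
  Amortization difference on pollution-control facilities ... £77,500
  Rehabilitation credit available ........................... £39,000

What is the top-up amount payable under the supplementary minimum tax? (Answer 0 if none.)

£82,255

Mainline income levy:
  £73,000 × 13% = £9,490
  £229,000 × 26% = £59,540
  £34,500 × 31% = £10,695
  → £79,725
  Less rehabilitation credit £39,000 → £40,725

Supplementary minimum tax:
  Adjusted income: £336,500 + £89,500 + £103,500 + £77,500 = £607,000
  Exemption: £91,000 − 25% × (£607,000 − £435,000) = £91,000 − £43,000 = £48,000
  Base: £607,000 − £48,000 = £559,000
  £559,000 × 22% = £122,980

Excess of supplementary minimum tax over mainline income levy: £122,980 − £40,725 = £82,255.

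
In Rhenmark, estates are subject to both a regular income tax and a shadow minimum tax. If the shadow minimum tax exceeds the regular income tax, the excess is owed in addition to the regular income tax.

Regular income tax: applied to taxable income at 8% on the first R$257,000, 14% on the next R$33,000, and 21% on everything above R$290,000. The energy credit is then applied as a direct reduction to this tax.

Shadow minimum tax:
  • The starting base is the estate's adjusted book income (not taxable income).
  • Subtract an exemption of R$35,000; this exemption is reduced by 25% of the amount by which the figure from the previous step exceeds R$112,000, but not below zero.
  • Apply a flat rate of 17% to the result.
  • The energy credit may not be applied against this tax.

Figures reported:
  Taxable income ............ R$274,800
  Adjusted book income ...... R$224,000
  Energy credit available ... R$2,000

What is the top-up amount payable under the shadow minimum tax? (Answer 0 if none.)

Shadow minimum tax:
  Base (adjusted book income): R$224,000
  Exemption: R$35,000 − 25% × (R$224,000 − R$112,000) = R$35,000 − R$28,000 = R$7,000
  Base: R$224,000 − R$7,000 = R$217,000
  R$217,000 × 17% = R$36,890

Regular income tax:
  R$257,000 × 8% = R$20,560
  R$17,800 × 14% = R$2,492
  → R$23,052
  Less energy credit R$2,000 → R$21,052

Excess of shadow minimum tax over regular income tax: R$36,890 − R$21,052 = R$15,838.

R$15,838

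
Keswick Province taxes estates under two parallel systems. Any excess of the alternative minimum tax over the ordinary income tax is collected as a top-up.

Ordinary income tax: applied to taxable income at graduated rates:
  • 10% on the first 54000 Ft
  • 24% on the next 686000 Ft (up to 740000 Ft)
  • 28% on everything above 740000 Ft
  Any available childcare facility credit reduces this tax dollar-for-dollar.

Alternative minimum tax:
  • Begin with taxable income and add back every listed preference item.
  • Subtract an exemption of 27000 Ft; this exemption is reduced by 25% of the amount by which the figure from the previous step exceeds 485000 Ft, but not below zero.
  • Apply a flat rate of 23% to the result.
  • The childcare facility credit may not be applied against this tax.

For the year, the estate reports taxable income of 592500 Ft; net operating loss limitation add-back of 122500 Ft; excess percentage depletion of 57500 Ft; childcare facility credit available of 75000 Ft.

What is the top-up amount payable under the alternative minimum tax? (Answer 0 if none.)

118035 Ft

Ordinary income tax:
  54000 Ft × 10% = 5400 Ft
  538500 Ft × 24% = 129240 Ft
  → 134640 Ft
  Less childcare facility credit 75000 Ft → 59640 Ft

Alternative minimum tax:
  Adjusted income: 592500 Ft + 122500 Ft + 57500 Ft = 772500 Ft
  Exemption: 25% × (772500 Ft − 485000 Ft) = 71875 Ft ≥ 27000 Ft, so the exemption is fully phased out
  Base: 772500 Ft − 0 Ft = 772500 Ft
  772500 Ft × 23% = 177675 Ft

Excess of alternative minimum tax over ordinary income tax: 177675 Ft − 59640 Ft = 118035 Ft.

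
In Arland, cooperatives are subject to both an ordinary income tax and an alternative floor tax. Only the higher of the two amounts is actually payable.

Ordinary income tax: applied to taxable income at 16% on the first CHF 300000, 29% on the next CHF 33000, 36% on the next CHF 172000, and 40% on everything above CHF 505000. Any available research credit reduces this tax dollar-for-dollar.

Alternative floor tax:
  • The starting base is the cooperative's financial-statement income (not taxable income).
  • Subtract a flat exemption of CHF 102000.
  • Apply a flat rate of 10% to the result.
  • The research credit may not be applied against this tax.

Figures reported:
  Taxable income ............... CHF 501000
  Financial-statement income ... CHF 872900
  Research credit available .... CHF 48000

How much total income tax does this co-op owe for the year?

CHF 77090

Alternative floor tax:
  Base (financial-statement income): CHF 872900
  Less exemption CHF 102000 → base CHF 770900
  CHF 770900 × 10% = CHF 77090

Ordinary income tax:
  CHF 300000 × 16% = CHF 48000
  CHF 33000 × 29% = CHF 9570
  CHF 168000 × 36% = CHF 60480
  → CHF 118050
  Less research credit CHF 48000 → CHF 70050

CHF 77090 > CHF 70050, so the alternative floor tax is the binding amount.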